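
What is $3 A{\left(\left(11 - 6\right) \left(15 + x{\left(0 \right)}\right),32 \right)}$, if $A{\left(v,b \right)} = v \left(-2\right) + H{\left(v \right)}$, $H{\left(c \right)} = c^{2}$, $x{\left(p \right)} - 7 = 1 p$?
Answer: $35640$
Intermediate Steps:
$x{\left(p \right)} = 7 + p$ ($x{\left(p \right)} = 7 + 1 p = 7 + p$)
$A{\left(v,b \right)} = v^{2} - 2 v$ ($A{\left(v,b \right)} = v \left(-2\right) + v^{2} = - 2 v + v^{2} = v^{2} - 2 v$)
$3 A{\left(\left(11 - 6\right) \left(15 + x{\left(0 \right)}\right),32 \right)} = 3 \left(11 - 6\right) \left(15 + \left(7 + 0\right)\right) \left(-2 + \left(11 - 6\right) \left(15 + \left(7 + 0\right)\right)\right) = 3 \cdot 5 \left(15 + 7\right) \left(-2 + 5 \left(15 + 7\right)\right) = 3 \cdot 5 \cdot 22 \left(-2 + 5 \cdot 22\right) = 3 \cdot 110 \left(-2 + 110\right) = 3 \cdot 110 \cdot 108 = 3 \cdot 11880 = 35640$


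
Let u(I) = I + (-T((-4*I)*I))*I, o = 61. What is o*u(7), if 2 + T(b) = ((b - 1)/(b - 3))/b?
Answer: 7149749/5572 ≈ 1283.2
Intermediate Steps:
T(b) = -2 + (-1 + b)/(b*(-3 + b)) (T(b) = -2 + ((b - 1)/(b - 3))/b = -2 + ((-1 + b)/(-3 + b))/b = -2 + (-1 + b)/(b*(-3 + b)))
u(I) = I + (-1 - 32*I**4 - 28*I**2)/(4*I*(-3 - 4*I**2)) (u(I) = I + (-(-1 - 2*16*I**4 + 7*((-4*I)*I))/(((-4*I)*I)*(-3 + (-4*I)*I)))*I = I + (-(-1 - 2*16*I**4 + 7*(-4*I**2))/(((-4*I**2))*(-3 - 4*I**2)))*I = I + (-(-1/(4*I**2))*(-1 - 32*I**4 - 28*I**2)/(-3 - 4*I**2))*I = I + (-(-1)*(-1 - 32*I**4 - 28*I**2)/(4*I**2*(-3 - 4*I**2)))*I = I + ((-1 - 32*I**4 - 28*I**2)/(4*I**2*(-3 - 4*I**2)))*I = I + (-1 - 32*I**4 - 28*I**2)/(4*I*(-3 - 4*I**2)))
o*u(7) = 61*((1 + 40*7**2 + 48*7**4)/(12*7 + 16*7**3)) = 61*((1 + 40*49 + 48*2401)/(84 + 16*343)) = 61*((1 + 1960 + 115248)/(84 + 5488)) = 61*(117209/5572) = 7149749/5572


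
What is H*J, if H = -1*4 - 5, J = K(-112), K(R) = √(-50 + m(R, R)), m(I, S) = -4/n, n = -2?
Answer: -36*I*√3 ≈ -62.354*I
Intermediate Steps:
m(I, S) = 2 (m(I, S) = -4/(-2) = -4*(-½) = 2)
K(R) = 4*I*√3 (K(R) = √(-50 + 2) = √(-48) = 4*I*√3)
J = 4*I*√3 ≈ 6.9282*I
H = -9 (H = -4 - 5 = -9)
H*J = -36*I*√3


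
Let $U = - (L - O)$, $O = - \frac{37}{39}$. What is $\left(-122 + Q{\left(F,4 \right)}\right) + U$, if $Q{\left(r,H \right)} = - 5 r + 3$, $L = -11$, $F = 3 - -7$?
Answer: $- \frac{6199}{39} \approx -158.95$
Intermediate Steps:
$F = 10$ ($F = 3 + 7 = 10$)
$O = - \frac{37}{39}$ ($O = \left(-37\right) \frac{1}{39} = - \frac{37}{39} \approx -0.94872$)
$Q{\left(r,H \right)} = 3 - 5 r$
$U = \frac{392}{39}$ ($U = - (-11 - - \frac{37}{39}) = - (-11 + \frac{37}{39}) = \left(-1\right) \left(- \frac{392}{39}\right) = \frac{392}{39} \approx 10.051$)
$\left(-122 + Q{\left(F,4 \right)}\right) + U = \left(-122 + \left(3 - 50\right)\right) + \frac{392}{39} = \left(-122 - 47\right) + \frac{392}{39} = -169 + \frac{392}{39} = - \frac{6199}{39}$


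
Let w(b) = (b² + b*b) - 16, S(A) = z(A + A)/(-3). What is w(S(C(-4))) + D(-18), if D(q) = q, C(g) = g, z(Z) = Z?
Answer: -178/9 ≈ -19.778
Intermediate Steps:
S(A) = -2*A/3 (S(A) = (A + A)/(-3) = (2*A)*(-⅓) = -2*A/3)
w(b) = -16 + 2*b² (w(b) = (b² + b²) - 16 = 2*b² - 16 = -16 + 2*b²)
w(S(C(-4))) + D(-18) = (-16 + 2*(-⅔*(-4))²) - 18 = (-16 + 2*(8/3)²) - 18 = (-16 + 2*(64/9)) - 18 = (-16 + 128/9) - 18 = -16/9 - 18 = -178/9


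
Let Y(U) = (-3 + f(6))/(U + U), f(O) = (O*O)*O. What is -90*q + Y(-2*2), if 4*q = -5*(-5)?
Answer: -4713/8 ≈ -589.13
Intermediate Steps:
f(O) = O**3 (f(O) = O**2*O = O**3)
q = 25/4 (q = (-5*(-5))/4 = (1/4)*25 = 25/4 ≈ 6.2500)
Y(U) = 213/(2*U) (Y(U) = (-3 + 6**3)/(U + U) = (-3 + 216)/((2*U)) = 213*(1/(2*U)) = 213/(2*U))
-90*q + Y(-2*2) = -90*25/4 + 213/(2*((-2*2))) = -1125/2 + (213/2)/(-4) = -1125/2 + (213/2)*(-1/4) = -1125/2 - 213/8 = -4713/8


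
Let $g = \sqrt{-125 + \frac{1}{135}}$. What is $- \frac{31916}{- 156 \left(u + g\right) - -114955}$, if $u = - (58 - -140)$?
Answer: $- \frac{69820877820}{319098337031} - \frac{1659632 i \sqrt{253110}}{319098337031} \approx -0.21881 - 0.0026166 i$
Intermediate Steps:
$g = \frac{i \sqrt{253110}}{45}$ ($g = \sqrt{-125 + \frac{1}{135}} = \sqrt{- \frac{16874}{135}} = \frac{i \sqrt{253110}}{45} \approx 11.18 i$)
$u = -198$ ($u = - (58 + 140) = \left(-1\right) 198 = -198$)
$- \frac{31916}{- 156 \left(u + g\right) - -114955} = - \frac{31916}{- 156 \left(-198 + \frac{i \sqrt{253110}}{45}\right) - -114955} = - \frac{31916}{\left(30888 - \frac{52 i \sqrt{253110}}{15}\right) + 114955} = - \frac{31916}{145843 - \frac{52 i \sqrt{253110}}{15}}$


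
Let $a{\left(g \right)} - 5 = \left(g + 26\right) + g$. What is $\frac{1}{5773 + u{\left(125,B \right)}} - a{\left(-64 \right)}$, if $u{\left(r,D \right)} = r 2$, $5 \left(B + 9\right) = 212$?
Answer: $\frac{584232}{6023} \approx 97.0$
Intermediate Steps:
$B = \frac{167}{5}$ ($B = -9 + \frac{1}{5} \cdot 212 = -9 + \frac{212}{5} = \frac{167}{5} \approx 33.4$)
$u{\left(r,D \right)} = 2 r$
$a{\left(g \right)} = 31 + 2 g$ ($a{\left(g \right)} = 5 + \left(\left(g + 26\right) + g\right) = 5 + \left(\left(26 + g\right) + g\right) = 5 + \left(26 + 2 g\right) = 31 + 2 g$)
$\frac{1}{5773 + u{\left(125,B \right)}} - a{\left(-64 \right)} = \frac{1}{5773 + 2 \cdot 125} - \left(31 + 2 \left(-64\right)\right) = \frac{1}{5773 + 250} - \left(31 - 128\right) = \frac{1}{6023} - -97 = \frac{1}{6023} + 97 = \frac{584232}{6023}$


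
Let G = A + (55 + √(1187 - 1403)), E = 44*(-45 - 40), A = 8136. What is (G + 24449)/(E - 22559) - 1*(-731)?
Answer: 1128937/1547 - 6*I*√6/26299 ≈ 729.76 - 0.00055884*I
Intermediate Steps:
E = -3740 (E = 44*(-85) = -3740)
G = 8191 + 6*I*√6 (G = 8136 + (55 + √(1187 - 1403)) = 8136 + (55 + √(-216)) = 8136 + (55 + 6*I*√6) = 8191 + 6*I*√6 ≈ 8191.0 + 14.697*I)
(G + 24449)/(E - 22559) - 1*(-731) = ((8191 + 6*I*√6) + 24449)/(-3740 - 22559) - 1*(-731) = (32640 + 6*I*√6)/(-26299) + 731 = (32640 + 6*I*√6)*(-1/26299) + 731 = (-1920/1547 - 6*I*√6/26299) + 731 = 1128937/1547 - 6*I*√6/26299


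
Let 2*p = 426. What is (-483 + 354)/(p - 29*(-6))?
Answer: -1/3 ≈ -0.33333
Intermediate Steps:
p = 213 (p = (1/2)*426 = 213)
(-483 + 354)/(p - 29*(-6)) = (-483 + 354)/(213 - 29*(-6)) = -129/(213 + 174) = -129/387 = -129*1/387 = -1/3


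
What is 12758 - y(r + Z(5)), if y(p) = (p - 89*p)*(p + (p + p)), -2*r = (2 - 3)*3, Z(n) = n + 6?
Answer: 54008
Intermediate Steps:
Z(n) = 6 + n
r = 3/2 (r = -(2 - 3)*3/2 = -(-1)*3/2 = -½*(-3) = 3/2 ≈ 1.5000)
y(p) = -264*p² (y(p) = (-88*p)*(p + 2*p) = (-88*p)*(3*p) = -264*p²)
12758 - y(r + Z(5)) = 12758 - (-264)*(3/2 + (6 + 5))² = 12758 - (-264)*(3/2 + 11)² = 12758 - (-264)*(25/2)² = 12758 - (-264)*625/4 = 12758 - 1*(-41250) = 12758 + 41250 = 54008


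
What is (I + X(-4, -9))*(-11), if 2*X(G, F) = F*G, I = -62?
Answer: 484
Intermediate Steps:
X(G, F) = F*G/2 (X(G, F) = (F*G)/2 = F*G/2)
(I + X(-4, -9))*(-11) = (-62 + (½)*(-9)*(-4))*(-11) = (-62 + 18)*(-11) = -44*(-11) = 484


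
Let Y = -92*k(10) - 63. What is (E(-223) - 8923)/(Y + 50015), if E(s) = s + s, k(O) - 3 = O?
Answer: -3123/16252 ≈ -0.19216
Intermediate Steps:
k(O) = 3 + O
E(s) = 2*s
Y = -1259 (Y = -92*(3 + 10) - 63 = -92*13 - 63 = -1196 - 63 = -1259)
(E(-223) - 8923)/(Y + 50015) = (2*(-223) - 8923)/(-1259 + 50015) = (-446 - 8923)/48756 = -9369*1/48756 = -3123/16252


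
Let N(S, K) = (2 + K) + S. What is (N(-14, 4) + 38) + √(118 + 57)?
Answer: 30 + 5*√7 ≈ 43.229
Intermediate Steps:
N(S, K) = 2 + K + S
(N(-14, 4) + 38) + √(118 + 57) = ((2 + 4 - 14) + 38) + √(118 + 57) = (-8 + 38) + √175 = 30 + 5*√7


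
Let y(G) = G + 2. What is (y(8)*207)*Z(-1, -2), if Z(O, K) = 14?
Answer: 28980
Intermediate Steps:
y(G) = 2 + G
(y(8)*207)*Z(-1, -2) = ((2 + 8)*207)*14 = (10*207)*14 = 2070*14 = 28980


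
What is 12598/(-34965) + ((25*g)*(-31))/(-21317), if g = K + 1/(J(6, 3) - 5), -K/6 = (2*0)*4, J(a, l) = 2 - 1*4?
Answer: -272422691/745348905 ≈ -0.36550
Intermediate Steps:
J(a, l) = -2 (J(a, l) = 2 - 4 = -2)
K = 0 (K = -6*2*0*4 = -0*4 = -6*0 = 0)
g = -1/7 (g = 0 + 1/(-2 - 5) = 0 + 1/(-7) = 0 - 1/7 = -1/7 ≈ -0.14286)
12598/(-34965) + ((25*g)*(-31))/(-21317) = 12598/(-34965) + ((25*(-1/7))*(-31))/(-21317) = 12598*(-1/34965) - 25/7*(-31)*(-1/21317) = -12598/34965 + (775/7)*(-1/21317) = -12598/34965 - 775/149219 = -272422691/745348905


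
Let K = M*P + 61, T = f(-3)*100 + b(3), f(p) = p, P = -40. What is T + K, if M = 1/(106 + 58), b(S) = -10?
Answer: -10219/41 ≈ -249.24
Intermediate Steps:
M = 1/164 ≈ 0.0060976
T = -310 (T = -3*100 - 10 = -300 - 10 = -310)
K = 2491/41 (K = (1/164)*(-40) + 61 = -10/41 + 61 = 2491/41 ≈ 60.756)
T + K = -310 + 2491/41 = -10219/41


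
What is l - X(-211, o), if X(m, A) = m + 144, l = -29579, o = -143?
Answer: -29512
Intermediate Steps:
X(m, A) = 144 + m
l - X(-211, o) = -29579 - (144 - 211) = -29579 - 1*(-67) = -29579 + 67 = -29512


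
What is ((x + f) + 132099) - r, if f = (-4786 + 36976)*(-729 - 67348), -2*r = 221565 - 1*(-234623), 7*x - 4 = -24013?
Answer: -15337293068/7 ≈ -2.1910e+9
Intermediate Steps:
x = -24009/7 (x = 4/7 + (1/7)*(-24013) = 4/7 - 24013/7 = -24009/7 ≈ -3429.9)
r = -228094 (r = -(221565 - 1*(-234623))/2 = -(221565 + 234623)/2 = -1/2*456188 = -228094)
f = -2191398630 (f = 32190*(-68077) = -2191398630)
((x + f) + 132099) - r = ((-24009/7 - 2191398630) + 132099) - 1*(-228094) = (-15339814419/7 + 132099) + 228094 = -15338889726/7 + 228094 = -15337293068/7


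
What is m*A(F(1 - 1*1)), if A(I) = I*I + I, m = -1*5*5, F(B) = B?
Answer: 0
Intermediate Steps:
m = -25 (m = -5*5 = -25)
A(I) = I + I² (A(I) = I² + I = I + I²)
m*A(F(1 - 1*1)) = -25*(1 - 1*1)*(1 + (1 - 1*1)) = -25*(1 - 1)*(1 + (1 - 1)) = -0*(1 + 0) = -0 = -25*0 = 0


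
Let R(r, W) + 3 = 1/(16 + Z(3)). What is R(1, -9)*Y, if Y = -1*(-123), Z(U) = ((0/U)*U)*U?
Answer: -5781/16 ≈ -361.31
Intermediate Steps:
Z(U) = 0 (Z(U) = (0*U)*U = 0*U = 0)
Y = 123
R(r, W) = -47/16 (R(r, W) = -3 + 1/(16 + 0) = -3 + 1/16 = -47/16)
R(1, -9)*Y = -47/16*123 = -5781/16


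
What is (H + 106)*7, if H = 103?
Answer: 1463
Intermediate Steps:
(H + 106)*7 = (103 + 106)*7 = 209*7 = 1463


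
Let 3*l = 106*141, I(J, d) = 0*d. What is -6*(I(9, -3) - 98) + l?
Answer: 5570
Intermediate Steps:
I(J, d) = 0
l = 4982 (l = (106*141)/3 = (1/3)*14946 = 4982)
-6*(I(9, -3) - 98) + l = -6*(0 - 98) + 4982 = -6*(-98) + 4982 = 588 + 4982 = 5570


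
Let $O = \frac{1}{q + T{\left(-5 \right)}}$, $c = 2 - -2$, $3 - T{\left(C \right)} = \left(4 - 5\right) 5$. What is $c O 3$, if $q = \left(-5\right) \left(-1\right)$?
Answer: $\frac{12}{13} \approx 0.92308$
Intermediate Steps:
$q = 5$
$T{\left(C \right)} = 8$ ($T{\left(C \right)} = 3 - \left(4 - 5\right) 5 = 3 - \left(-1\right) 5 = 3 - -5 = 3 + 5 = 8$)
$c = 4$ ($c = 2 + 2 = 4$)
$O = \frac{1}{13}$ ($O = \frac{1}{5 + 8} = \frac{1}{13} \approx 0.076923$)
$c O 3 = 4 \cdot \frac{1}{13} \cdot 3 = \frac{4}{13} \cdot 3 = \frac{12}{13}$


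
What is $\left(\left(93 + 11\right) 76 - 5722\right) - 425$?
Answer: $1757$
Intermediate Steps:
$\left(\left(93 + 11\right) 76 - 5722\right) - 425 = \left(104 \cdot 76 - 5722\right) - 425 = \left(7904 - 5722\right) - 425 = 2182 - 425 = 1757$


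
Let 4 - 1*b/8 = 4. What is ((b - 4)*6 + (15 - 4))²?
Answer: 169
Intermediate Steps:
b = 0 (b = 32 - 8*4 = 32 - 32 = 0)
((b - 4)*6 + (15 - 4))² = ((0 - 4)*6 + (15 - 4))² = (-4*6 + 11)² = (-24 + 11)² = (-13)² = 169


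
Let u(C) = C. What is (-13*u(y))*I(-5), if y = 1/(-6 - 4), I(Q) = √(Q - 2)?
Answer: 13*I*√7/10 ≈ 3.4395*I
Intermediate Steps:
I(Q) = √(-2 + Q)
y = -⅒ (y = 1/(-10) = -⅒ ≈ -0.10000)
(-13*u(y))*I(-5) = (-13*(-⅒))*√(-2 - 5) = 13*√(-7)/10 = 13*(I*√7)/10 = 13*I*√7/10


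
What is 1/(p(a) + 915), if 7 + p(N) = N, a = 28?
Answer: 1/936 ≈ 0.0010684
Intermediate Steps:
p(N) = -7 + N
1/(p(a) + 915) = 1/((-7 + 28) + 915) = 1/(21 + 915) = 1/936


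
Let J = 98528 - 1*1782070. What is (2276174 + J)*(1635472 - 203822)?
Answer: 848441602800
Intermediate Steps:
J = -1683542 (J = 98528 - 1782070 = -1683542)
(2276174 + J)*(1635472 - 203822) = (2276174 - 1683542)*(1635472 - 203822) = 592632*1431650 = 848441602800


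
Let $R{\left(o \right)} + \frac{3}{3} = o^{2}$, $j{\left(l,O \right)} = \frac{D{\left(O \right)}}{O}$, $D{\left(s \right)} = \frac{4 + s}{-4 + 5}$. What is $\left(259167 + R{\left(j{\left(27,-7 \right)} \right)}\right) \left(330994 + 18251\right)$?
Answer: $\frac{4435112197035}{49} \approx 9.0513 \cdot 10^{10}$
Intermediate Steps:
$D{\left(s \right)} = 4 + s$ ($D{\left(s \right)} = \frac{4 + s}{1} = \left(4 + s\right) 1 = 4 + s$)
$j{\left(l,O \right)} = \frac{4 + O}{O}$
$R{\left(o \right)} = -1 + o^{2}$
$\left(259167 + R{\left(j{\left(27,-7 \right)} \right)}\right) \left(330994 + 18251\right) = \left(259167 - \left(1 - \left(\frac{4 - 7}{-7}\right)^{2}\right)\right) \left(330994 + 18251\right) = \left(259167 - \left(1 - \left(\left(- \frac{1}{7}\right) \left(-3\right)\right)^{2}\right)\right) 349245 = \left(259167 - \left(1 - \left(\frac{3}{7}\right)^{2}\right)\right) 349245 = \left(259167 + \left(-1 + \frac{9}{49}\right)\right) 349245 = \left(259167 - \frac{40}{49}\right) 349245 = \frac{12699143}{49} \cdot 349245 = \frac{4435112197035}{49}$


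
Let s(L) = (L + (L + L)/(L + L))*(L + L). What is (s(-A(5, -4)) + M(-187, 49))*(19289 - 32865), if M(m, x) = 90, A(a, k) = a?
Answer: -1764880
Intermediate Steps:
s(L) = 2*L*(1 + L) (s(L) = (L + (2*L)/((2*L)))*(2*L) = (L + (2*L)*(1/(2*L)))*(2*L) = (L + 1)*(2*L) = (1 + L)*(2*L) = 2*L*(1 + L))
(s(-A(5, -4)) + M(-187, 49))*(19289 - 32865) = (2*(-1*5)*(1 - 1*5) + 90)*(19289 - 32865) = (2*(-5)*(1 - 5) + 90)*(-13576) = (2*(-5)*(-4) + 90)*(-13576) = (40 + 90)*(-13576) = 130*(-13576) = -1764880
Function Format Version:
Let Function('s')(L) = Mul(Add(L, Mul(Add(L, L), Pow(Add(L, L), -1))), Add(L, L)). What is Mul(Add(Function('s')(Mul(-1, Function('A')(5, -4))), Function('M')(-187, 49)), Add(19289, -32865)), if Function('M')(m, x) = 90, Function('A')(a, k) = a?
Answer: -1764880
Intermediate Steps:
Function('s')(L) = Mul(2, L, Add(1, L)) (Function('s')(L) = Mul(Add(L, Mul(Mul(2, L), Pow(Mul(2, L), -1))), Mul(2, L)) = Mul(Add(L, Mul(Mul(2, L), Mul(Rational(1, 2), Pow(L, -1)))), Mul(2, L)) = Mul(Add(L, 1), Mul(2, L)) = Mul(Add(1, L), Mul(2, L)) = Mul(2, L, Add(1, L)))
Mul(Add(Function('s')(Mul(-1, Function('A')(5, -4))), Function('M')(-187, 49)), Add(19289, -32865)) = Mul(Add(Mul(2, Mul(-1, 5), Add(1, Mul(-1, 5))), 90), Add(19289, -32865)) = Mul(Add(Mul(2, -5, Add(1, -5)), 90), -13576) = Mul(Add(Mul(2, -5, -4), 90), -13576) = Mul(Add(40, 90), -13576) = Mul(130, -13576) = -1764880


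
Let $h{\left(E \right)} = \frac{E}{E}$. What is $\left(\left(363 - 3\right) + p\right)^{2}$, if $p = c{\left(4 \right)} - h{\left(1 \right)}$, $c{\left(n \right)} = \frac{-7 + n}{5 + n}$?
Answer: $\frac{1157776}{9} \approx 1.2864 \cdot 10^{5}$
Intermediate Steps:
$c{\left(n \right)} = \frac{-7 + n}{5 + n}$
$h{\left(E \right)} = 1$
$p = - \frac{4}{3}$ ($p = \frac{-7 + 4}{5 + 4} - 1 = \frac{1}{9} \left(-3\right) - 1 = - \frac{1}{3} - 1 = - \frac{4}{3} \approx -1.3333$)
$\left(\left(363 - 3\right) + p\right)^{2} = \left(\left(363 - 3\right) - \frac{4}{3}\right)^{2} = \left(360 - \frac{4}{3}\right)^{2} = \left(\frac{1076}{3}\right)^{2} = \frac{1157776}{9}$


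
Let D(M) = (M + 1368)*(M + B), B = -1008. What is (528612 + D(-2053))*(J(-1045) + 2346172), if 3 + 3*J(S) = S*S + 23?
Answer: 7115316819239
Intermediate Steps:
D(M) = (-1008 + M)*(1368 + M) (D(M) = (M + 1368)*(M - 1008) = (1368 + M)*(-1008 + M) = (-1008 + M)*(1368 + M))
J(S) = 20/3 + S²/3 (J(S) = -1 + (S*S + 23)/3 = -1 + (S² + 23)/3 = -1 + (23 + S²)/3 = -1 + (23/3 + S²/3) = 20/3 + S²/3)
(528612 + D(-2053))*(J(-1045) + 2346172) = (528612 + (-1378944 + (-2053)² + 360*(-2053)))*((20/3 + (⅓)*(-1045)²) + 2346172) = (528612 + (-1378944 + 4214809 - 739080))*((20/3 + (⅓)*1092025) + 2346172) = (528612 + 2096785)*((20/3 + 1092025/3) + 2346172) = 2625397*(364015 + 2346172) = 2625397*2710187 = 7115316819239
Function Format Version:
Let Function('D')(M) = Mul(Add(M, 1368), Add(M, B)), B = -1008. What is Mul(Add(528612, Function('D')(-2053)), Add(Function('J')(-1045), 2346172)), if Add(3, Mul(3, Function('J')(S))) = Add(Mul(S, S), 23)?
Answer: 7115316819239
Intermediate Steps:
Function('D')(M) = Mul(Add(-1008, M), Add(1368, M)) (Function('D')(M) = Mul(Add(M, 1368), Add(M, -1008)) = Mul(Add(1368, M), Add(-1008, M)) = Mul(Add(-1008, M), Add(1368, M)))
Function('J')(S) = Add(Rational(20, 3), Mul(Rational(1, 3), Pow(S, 2))) (Function('J')(S) = Add(-1, Mul(Rational(1, 3), Add(Mul(S, S), 23))) = Add(-1, Mul(Rational(1, 3), Add(Pow(S, 2), 23))) = Add(-1, Mul(Rational(1, 3), Add(23, Pow(S, 2)))) = Add(-1, Add(Rational(23, 3), Mul(Rational(1, 3), Pow(S, 2)))) = Add(Rational(20, 3), Mul(Rational(1, 3), Pow(S, 2))))
Mul(Add(528612, Function('D')(-2053)), Add(Function('J')(-1045), 2346172)) = Mul(Add(528612, Add(-1378944, Pow(-2053, 2), Mul(360, -2053))), Add(Add(Rational(20, 3), Mul(Rational(1, 3), Pow(-1045, 2))), 2346172)) = Mul(Add(528612, Add(-1378944, 4214809, -739080)), Add(Add(Rational(20, 3), Mul(Rational(1, 3), 1092025)), 2346172)) = Mul(Add(528612, 2096785), Add(Add(Rational(20, 3), Rational(1092025, 3)), 2346172)) = Mul(2625397, Add(364015, 2346172)) = Mul(2625397, 2710187) = 7115316819239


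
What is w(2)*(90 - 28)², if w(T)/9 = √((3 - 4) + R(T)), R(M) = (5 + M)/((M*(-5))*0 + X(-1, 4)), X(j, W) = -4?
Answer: 17298*I*√11 ≈ 57371.0*I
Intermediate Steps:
R(M) = -5/4 - M/4 (R(M) = (5 + M)/((M*(-5))*0 - 4) = (5 + M)/(-5*M*0 - 4) = (5 + M)/(0 - 4) = (5 + M)/(-4) = (5 + M)*(-¼) = -5/4 - M/4)
w(T) = 9*√(-9/4 - T/4) (w(T) = 9*√((3 - 4) + (-5/4 - T/4)) = 9*√(-1 + (-5/4 - T/4)) = 9*√(-9/4 - T/4))
w(2)*(90 - 28)² = (9*√(-9 - 1*2)/2)*(90 - 28)² = (9*√(-9 - 2)/2)*62² = (9*√(-11)/2)*3844 = (9*(I*√11)/2)*3844 = (9*I*√11/2)*3844 = 17298*I*√11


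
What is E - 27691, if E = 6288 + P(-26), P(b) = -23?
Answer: -21426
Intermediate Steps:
E = 6265 (E = 6288 - 23 = 6265)
E - 27691 = 6265 - 27691 = -21426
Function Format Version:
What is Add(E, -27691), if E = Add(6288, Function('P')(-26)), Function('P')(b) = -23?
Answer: -21426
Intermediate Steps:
E = 6265 (E = Add(6288, -23) = 6265)
Add(E, -27691) = Add(6265, -27691) = -21426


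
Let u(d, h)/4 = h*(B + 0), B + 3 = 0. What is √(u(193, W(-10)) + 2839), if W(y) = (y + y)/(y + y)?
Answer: √2827 ≈ 53.170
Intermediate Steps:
B = -3 (B = -3 + 0 = -3)
W(y) = 1 (W(y) = (2*y)/((2*y)) = (2*y)*(1/(2*y)) = 1)
u(d, h) = -12*h (u(d, h) = 4*(h*(-3 + 0)) = 4*(h*(-3)) = 4*(-3*h) = -12*h)
√(u(193, W(-10)) + 2839) = √(-12*1 + 2839) = √(-12 + 2839) = √2827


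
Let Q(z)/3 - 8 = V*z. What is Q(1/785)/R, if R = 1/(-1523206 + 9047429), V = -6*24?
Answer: 138505896984/785 ≈ 1.7644e+8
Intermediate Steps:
V = -144
R = 1/7524223 ≈ 1.3290e-7
Q(z) = 24 - 432*z (Q(z) = 24 + 3*(-144*z) = 24 - 432*z)
Q(1/785)/R = (24 - 432/785)/(1/7524223) = (24 - 432*1/785)*7524223 = (24 - 432/785)*7524223 = (18408/785)*7524223 = 138505896984/785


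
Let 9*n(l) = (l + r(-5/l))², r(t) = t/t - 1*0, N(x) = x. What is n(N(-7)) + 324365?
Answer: 324369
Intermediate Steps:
r(t) = 1 (r(t) = 1 + 0 = 1)
n(l) = (1 + l)²/9 (n(l) = (l + 1)²/9 = (1 + l)²/9)
n(N(-7)) + 324365 = (1 - 7)²/9 + 324365 = (⅑)*(-6)² + 324365 = (⅑)*36 + 324365 = 4 + 324365 = 324369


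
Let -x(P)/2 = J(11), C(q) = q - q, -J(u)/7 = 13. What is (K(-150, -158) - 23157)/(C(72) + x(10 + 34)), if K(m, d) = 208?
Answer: -22949/182 ≈ -126.09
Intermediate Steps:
J(u) = -91 (J(u) = -7*13 = -91)
C(q) = 0
x(P) = 182 (x(P) = -2*(-91) = 182)
(K(-150, -158) - 23157)/(C(72) + x(10 + 34)) = (208 - 23157)/(0 + 182) = -22949/182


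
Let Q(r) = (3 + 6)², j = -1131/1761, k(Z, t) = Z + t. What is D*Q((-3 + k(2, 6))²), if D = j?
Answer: -30537/587 ≈ -52.022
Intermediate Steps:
j = -377/587 (j = -1131*1/1761 = -377/587 ≈ -0.64225)
D = -377/587 ≈ -0.64225
Q(r) = 81 (Q(r) = 9² = 81)
D*Q((-3 + k(2, 6))²) = -377/587*81 = -30537/587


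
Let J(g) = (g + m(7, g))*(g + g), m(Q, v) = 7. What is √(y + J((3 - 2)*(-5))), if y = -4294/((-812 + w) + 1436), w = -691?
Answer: √197918/67 ≈ 6.6400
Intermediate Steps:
y = 4294/67 (y = -4294/((-812 - 691) + 1436) = -4294/(-1503 + 1436) = -4294/(-67) = -4294*(-1/67) = 4294/67 ≈ 64.090)
J(g) = 2*g*(7 + g) (J(g) = (g + 7)*(g + g) = (7 + g)*(2*g) = 2*g*(7 + g))
√(y + J((3 - 2)*(-5))) = √(4294/67 + 2*((3 - 2)*(-5))*(7 + (3 - 2)*(-5))) = √(4294/67 + 2*(1*(-5))*(7 + 1*(-5))) = √(4294/67 + 2*(-5)*(7 - 5)) = √(4294/67 + 2*(-5)*2) = √(4294/67 - 20) = √(2954/67) = √197918/67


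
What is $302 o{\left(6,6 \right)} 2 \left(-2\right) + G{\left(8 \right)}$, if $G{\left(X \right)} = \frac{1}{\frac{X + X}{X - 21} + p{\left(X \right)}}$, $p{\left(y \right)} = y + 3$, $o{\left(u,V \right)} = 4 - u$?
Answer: $\frac{306845}{127} \approx 2416.1$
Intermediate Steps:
$p{\left(y \right)} = 3 + y$
$G{\left(X \right)} = \frac{1}{3 + X + \frac{2 X}{-21 + X}}$ ($G{\left(X \right)} = \frac{1}{\frac{X + X}{X - 21} + \left(3 + X\right)} = \frac{1}{\frac{2 X}{-21 + X} + \left(3 + X\right)} = \frac{1}{3 + X + \frac{2 X}{-21 + X}}$)
$302 o{\left(6,6 \right)} 2 \left(-2\right) + G{\left(8 \right)} = 302 \left(4 - 6\right) 2 \left(-2\right) + \frac{-21 + 8}{-63 + 8^{2} - 128} = 302 \left(4 - 6\right) 2 \left(-2\right) + \frac{1}{-63 + 64 - 128} \left(-13\right) = 302 \left(-2\right) 2 \left(-2\right) + \frac{1}{-127} \left(-13\right) = 302 \left(\left(-4\right) \left(-2\right)\right) - - \frac{13}{127} = 302 \cdot 8 + \frac{13}{127} = 2416 + \frac{13}{127} = \frac{306845}{127}$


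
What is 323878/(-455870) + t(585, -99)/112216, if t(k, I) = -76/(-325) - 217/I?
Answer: -116934206792677/164594133732600 ≈ -0.71044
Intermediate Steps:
t(k, I) = 76/325 - 217/I (t(k, I) = -76*(-1/325) - 217/I = 76/325 - 217/I)
323878/(-455870) + t(585, -99)/112216 = 323878/(-455870) + (76/325 - 217/(-99))/112216 = 323878*(-1/455870) + (76/325 - 217*(-1/99))*(1/112216) = -161939/227935 + (76/325 + 217/99)*(1/112216) = -161939/227935 + (78049/32175)*(1/112216) = -161939/227935 + 78049/3610549800 = -116934206792677/164594133732600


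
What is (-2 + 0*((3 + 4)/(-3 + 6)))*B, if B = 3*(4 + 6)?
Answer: -60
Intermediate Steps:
B = 30 (B = 3*10 = 30)
(-2 + 0*((3 + 4)/(-3 + 6)))*B = (-2 + 0*((3 + 4)/(-3 + 6)))*30 = (-2 + 0*(7/3))*30 = (-2 + 0)*30 = -2*30 = -60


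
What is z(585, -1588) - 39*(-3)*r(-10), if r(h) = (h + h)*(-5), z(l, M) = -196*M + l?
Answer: 323533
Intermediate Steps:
z(l, M) = l - 196*M
r(h) = -10*h (r(h) = (2*h)*(-5) = -10*h)
z(585, -1588) - 39*(-3)*r(-10) = (585 - 196*(-1588)) - 39*(-3)*(-10*(-10)) = (585 + 311248) - (-117)*100 = 311833 - 1*(-11700) = 311833 + 11700 = 323533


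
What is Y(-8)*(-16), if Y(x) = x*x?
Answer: -1024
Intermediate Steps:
Y(x) = x²
Y(-8)*(-16) = (-8)²*(-16) = 64*(-16) = -1024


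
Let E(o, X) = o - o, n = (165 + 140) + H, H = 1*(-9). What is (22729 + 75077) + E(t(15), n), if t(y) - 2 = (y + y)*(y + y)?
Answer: 97806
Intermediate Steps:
H = -9
n = 296 (n = (165 + 140) - 9 = 305 - 9 = 296)
t(y) = 2 + 4*y**2 (t(y) = 2 + (y + y)*(y + y) = 2 + (2*y)*(2*y) = 2 + 4*y**2)
E(o, X) = 0
(22729 + 75077) + E(t(15), n) = (22729 + 75077) + 0 = 97806 + 0 = 97806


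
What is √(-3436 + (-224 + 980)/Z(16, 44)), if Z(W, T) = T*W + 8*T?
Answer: I*√6650710/44 ≈ 58.611*I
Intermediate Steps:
Z(W, T) = 8*T + T*W
√(-3436 + (-224 + 980)/Z(16, 44)) = √(-3436 + (-224 + 980)/((44*(8 + 16)))) = √(-3436 + 756/((44*24))) = √(-3436 + 756/1056) = √(-3436 + 756*(1/1056)) = √(-3436 + 63/88) = √(-302305/88) = I*√6650710/44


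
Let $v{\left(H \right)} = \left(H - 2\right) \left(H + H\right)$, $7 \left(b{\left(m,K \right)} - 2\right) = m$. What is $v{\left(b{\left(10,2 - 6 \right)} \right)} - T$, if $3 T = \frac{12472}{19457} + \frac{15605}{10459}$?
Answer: $\frac{271771613203}{29914612161} \approx 9.0849$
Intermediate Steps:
$b{\left(m,K \right)} = 2 + \frac{m}{7}$
$v{\left(H \right)} = 2 H \left(-2 + H\right)$ ($v{\left(H \right)} = \left(-2 + H\right) 2 H = 2 H \left(-2 + H\right)$)
$T = \frac{434071133}{610502289}$ ($T = \frac{\frac{12472}{19457} + \frac{15605}{10459}}{3} = \frac{1}{3} \cdot \frac{434071133}{203500763} = \frac{434071133}{610502289} \approx 0.71101$)
$v{\left(b{\left(10,2 - 6 \right)} \right)} - T = 2 \left(2 + \frac{1}{7} \cdot 10\right) \left(-2 + \left(2 + \frac{1}{7} \cdot 10\right)\right) - \frac{434071133}{610502289} = 2 \left(2 + \frac{10}{7}\right) \left(-2 + \left(2 + \frac{10}{7}\right)\right) - \frac{434071133}{610502289} = 2 \cdot \frac{24}{7} \left(-2 + \frac{24}{7}\right) - \frac{434071133}{610502289} = 2 \cdot \frac{24}{7} \cdot \frac{10}{7} - \frac{434071133}{610502289} = \frac{480}{49} - \frac{434071133}{610502289} = \frac{271771613203}{29914612161}$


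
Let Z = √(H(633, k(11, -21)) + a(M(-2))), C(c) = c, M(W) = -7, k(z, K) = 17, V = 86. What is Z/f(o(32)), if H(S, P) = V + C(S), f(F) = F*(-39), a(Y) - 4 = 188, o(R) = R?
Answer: -√911/1248 ≈ -0.024185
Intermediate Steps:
a(Y) = 192 (a(Y) = 4 + 188 = 192)
f(F) = -39*F
H(S, P) = 86 + S
Z = √911 (Z = √((86 + 633) + 192) = √(719 + 192) = √911 ≈ 30.183)
Z/f(o(32)) = √911/((-39*32)) = √911/(-1248) = √911*(-1/1248) = -√911/1248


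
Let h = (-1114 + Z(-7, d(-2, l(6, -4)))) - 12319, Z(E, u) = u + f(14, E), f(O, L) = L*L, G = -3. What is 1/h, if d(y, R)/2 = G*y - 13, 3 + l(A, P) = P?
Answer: -1/13398 ≈ -7.4638e-5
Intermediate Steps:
l(A, P) = -3 + P
f(O, L) = L²
d(y, R) = -26 - 6*y (d(y, R) = 2*(-3*y - 13) = 2*(-13 - 3*y) = -26 - 6*y)
Z(E, u) = u + E²
h = -13398 (h = (-1114 + ((-26 - 6*(-2)) + (-7)²)) - 12319 = (-1114 + ((-26 + 12) + 49)) - 12319 = (-1114 + (-14 + 49)) - 12319 = (-1114 + 35) - 12319 = -1079 - 12319 = -13398)
1/h = 1/(-13398) = -1/13398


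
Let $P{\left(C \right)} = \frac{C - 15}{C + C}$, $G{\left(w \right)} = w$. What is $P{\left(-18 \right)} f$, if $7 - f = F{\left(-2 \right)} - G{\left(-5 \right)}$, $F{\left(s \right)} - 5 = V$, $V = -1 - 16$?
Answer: $\frac{77}{6} \approx 12.833$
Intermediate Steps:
$V = -17$ ($V = -1 - 16 = -17$)
$F{\left(s \right)} = -12$ ($F{\left(s \right)} = 5 - 17 = -12$)
$P{\left(C \right)} = \frac{-15 + C}{2 C}$
$f = 14$ ($f = 7 - \left(-12 - -5\right) = 7 - \left(-12 + 5\right) = 7 - -7 = 7 + 7 = 14$)
$P{\left(-18 \right)} f = \frac{-15 - 18}{2 \left(-18\right)} 14 = \frac{1}{2} \left(- \frac{1}{18}\right) \left(-33\right) 14 = \frac{11}{12} \cdot 14 = \frac{77}{6}$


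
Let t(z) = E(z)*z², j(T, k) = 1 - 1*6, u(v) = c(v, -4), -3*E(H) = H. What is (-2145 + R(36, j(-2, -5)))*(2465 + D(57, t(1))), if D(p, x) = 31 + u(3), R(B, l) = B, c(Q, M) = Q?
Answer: -5270391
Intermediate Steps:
E(H) = -H/3
u(v) = v
j(T, k) = -5 (j(T, k) = 1 - 6 = -5)
t(z) = -z³/3 (t(z) = (-z/3)*z² = -z³/3)
D(p, x) = 34 (D(p, x) = 31 + 3 = 34)
(-2145 + R(36, j(-2, -5)))*(2465 + D(57, t(1))) = (-2145 + 36)*(2465 + 34) = -2109*2499 = -5270391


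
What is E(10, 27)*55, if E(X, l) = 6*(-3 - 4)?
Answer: -2310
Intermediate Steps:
E(X, l) = -42 (E(X, l) = 6*(-7) = -42)
E(10, 27)*55 = -42*55 = -2310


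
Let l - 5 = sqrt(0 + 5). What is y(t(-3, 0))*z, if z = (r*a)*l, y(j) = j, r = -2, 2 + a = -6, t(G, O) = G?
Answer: -240 - 48*sqrt(5) ≈ -347.33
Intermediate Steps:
l = 5 + sqrt(5) (l = 5 + sqrt(0 + 5) = 5 + sqrt(5) ≈ 7.2361)
a = -8 (a = -2 - 6 = -8)
z = 80 + 16*sqrt(5) (z = (-2*(-8))*(5 + sqrt(5)) = 16*(5 + sqrt(5)) = 80 + 16*sqrt(5) ≈ 115.78)
y(t(-3, 0))*z = -3*(80 + 16*sqrt(5)) = -240 - 48*sqrt(5)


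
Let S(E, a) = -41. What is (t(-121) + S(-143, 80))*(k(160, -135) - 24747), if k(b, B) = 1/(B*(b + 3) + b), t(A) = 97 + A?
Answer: 7027776808/4369 ≈ 1.6086e+6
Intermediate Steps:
k(b, B) = 1/(b + B*(3 + b)) (k(b, B) = 1/(B*(3 + b) + b) = 1/(b + B*(3 + b)))
(t(-121) + S(-143, 80))*(k(160, -135) - 24747) = ((97 - 121) - 41)*(1/(160 + 3*(-135) - 135*160) - 24747) = (-24 - 41)*(1/(160 - 405 - 21600) - 24747) = -65*(1/(-21845) - 24747) = -65*(-1/21845 - 24747) = -65*(-540598216/21845) = 7027776808/4369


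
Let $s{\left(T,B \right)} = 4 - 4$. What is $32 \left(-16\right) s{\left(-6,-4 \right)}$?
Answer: $0$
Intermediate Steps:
$s{\left(T,B \right)} = 0$ ($s{\left(T,B \right)} = 4 - 4 = 0$)
$32 \left(-16\right) s{\left(-6,-4 \right)} = 32 \left(-16\right) 0 = \left(-512\right) 0 = 0$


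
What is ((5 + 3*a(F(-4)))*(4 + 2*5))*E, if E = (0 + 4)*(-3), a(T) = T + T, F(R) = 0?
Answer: -840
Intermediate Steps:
a(T) = 2*T
E = -12 (E = 4*(-3) = -12)
((5 + 3*a(F(-4)))*(4 + 2*5))*E = ((5 + 3*(2*0))*(4 + 2*5))*(-12) = ((5 + 3*0)*(4 + 10))*(-12) = ((5 + 0)*14)*(-12) = (5*14)*(-12) = 70*(-12) = -840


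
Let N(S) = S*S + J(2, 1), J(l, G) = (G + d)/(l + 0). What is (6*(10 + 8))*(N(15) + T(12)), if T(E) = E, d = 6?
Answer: 25974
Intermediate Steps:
J(l, G) = (6 + G)/l (J(l, G) = (G + 6)/(l + 0) = (6 + G)/l)
N(S) = 7/2 + S² (N(S) = S*S + (6 + 1)/2 = S² + (½)*7 = S² + 7/2 = 7/2 + S²)
(6*(10 + 8))*(N(15) + T(12)) = (6*(10 + 8))*((7/2 + 15²) + 12) = (6*18)*((7/2 + 225) + 12) = 108*(457/2 + 12) = 108*(481/2) = 25974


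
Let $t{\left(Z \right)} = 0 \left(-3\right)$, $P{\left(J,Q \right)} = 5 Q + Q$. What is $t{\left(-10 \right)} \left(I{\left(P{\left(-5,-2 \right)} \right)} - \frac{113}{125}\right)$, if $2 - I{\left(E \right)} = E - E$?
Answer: $0$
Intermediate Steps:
$P{\left(J,Q \right)} = 6 Q$
$I{\left(E \right)} = 2$ ($I{\left(E \right)} = 2 - \left(E - E\right) = 2 - 0 = 2 + 0 = 2$)
$t{\left(Z \right)} = 0$
$t{\left(-10 \right)} \left(I{\left(P{\left(-5,-2 \right)} \right)} - \frac{113}{125}\right) = 0 \left(2 - \frac{113}{125}\right) = 0 \cdot \frac{137}{125} = 0$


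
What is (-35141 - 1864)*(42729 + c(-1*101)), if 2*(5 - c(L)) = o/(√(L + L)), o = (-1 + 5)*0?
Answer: -1581371670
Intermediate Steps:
o = 0 (o = 4*0 = 0)
c(L) = 5 (c(L) = 5 - 0/(√(L + L)) = 5 - 0/(√(2*L)) = 5 - 0/(√2*√L) = 5 - 0*√2/(2*√L) = 5 - ½*0 = 5 + 0 = 5)
(-35141 - 1864)*(42729 + c(-1*101)) = (-35141 - 1864)*(42729 + 5) = -37005*42734 = -1581371670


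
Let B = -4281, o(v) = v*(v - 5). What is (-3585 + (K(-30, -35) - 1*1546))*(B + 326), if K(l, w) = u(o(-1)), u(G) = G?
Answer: 20269375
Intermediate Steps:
o(v) = v*(-5 + v)
K(l, w) = 6 (K(l, w) = -(-5 - 1) = -1*(-6) = 6)
(-3585 + (K(-30, -35) - 1*1546))*(B + 326) = (-3585 + (6 - 1*1546))*(-4281 + 326) = (-3585 + (6 - 1546))*(-3955) = (-3585 - 1540)*(-3955) = -5125*(-3955) = 20269375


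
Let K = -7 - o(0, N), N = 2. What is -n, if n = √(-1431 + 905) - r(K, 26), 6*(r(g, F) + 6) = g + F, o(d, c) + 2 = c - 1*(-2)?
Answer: -19/6 - I*√526 ≈ -3.1667 - 22.935*I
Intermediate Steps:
o(d, c) = c (o(d, c) = -2 + (c - 1*(-2)) = -2 + (c + 2) = -2 + (2 + c) = c)
K = -9 (K = -7 - 1*2 = -7 - 2 = -9)
r(g, F) = -6 + F/6 + g/6 (r(g, F) = -6 + (g + F)/6 = -6 + (F + g)/6 = -6 + (F/6 + g/6) = -6 + F/6 + g/6)
n = 19/6 + I*√526 (n = √(-1431 + 905) - (-6 + (⅙)*26 + (⅙)*(-9)) = √(-526) - (-6 + 13/3 - 3/2) = I*√526 - 1*(-19/6) = I*√526 + 19/6 = 19/6 + I*√526 ≈ 3.1667 + 22.935*I)
-n = -(19/6 + I*√526) = -19/6 - I*√526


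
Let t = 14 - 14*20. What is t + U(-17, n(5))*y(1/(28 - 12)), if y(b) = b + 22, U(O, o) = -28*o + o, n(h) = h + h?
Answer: -49783/8 ≈ -6222.9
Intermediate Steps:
n(h) = 2*h
U(O, o) = -27*o
t = -266 (t = 14 - 280 = -266)
y(b) = 22 + b
t + U(-17, n(5))*y(1/(28 - 12)) = -266 + (-54*5)*(22 + 1/(28 - 12)) = -266 + (-27*10)*(22 + 1/16) = -266 - 270*(22 + 1/16) = -266 - 270*353/16 = -266 - 47655/8 = -49783/8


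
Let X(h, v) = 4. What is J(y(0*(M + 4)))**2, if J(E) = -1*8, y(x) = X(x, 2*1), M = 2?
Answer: 64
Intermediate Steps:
y(x) = 4
J(E) = -8
J(y(0*(M + 4)))**2 = (-8)**2 = 64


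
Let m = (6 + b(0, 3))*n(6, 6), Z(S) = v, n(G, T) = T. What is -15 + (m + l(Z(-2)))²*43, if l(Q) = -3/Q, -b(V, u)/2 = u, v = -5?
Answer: 12/25 ≈ 0.48000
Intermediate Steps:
b(V, u) = -2*u
Z(S) = -5
m = 0 (m = (6 - 2*3)*6 = (6 - 6)*6 = 0*6 = 0)
-15 + (m + l(Z(-2)))²*43 = -15 + (0 - 3/(-5))²*43 = -15 + (0 - 3*(-⅕))²*43 = -15 + (0 + ⅗)²*43 = -15 + (⅗)²*43 = -15 + (9/25)*43 = -15 + 387/25 = 12/25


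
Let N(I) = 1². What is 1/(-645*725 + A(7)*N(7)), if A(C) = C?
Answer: -1/467618 ≈ -2.1385e-6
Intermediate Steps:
N(I) = 1
1/(-645*725 + A(7)*N(7)) = 1/(-645*725 + 7*1) = 1/(-467625 + 7) = 1/(-467618) = -1/467618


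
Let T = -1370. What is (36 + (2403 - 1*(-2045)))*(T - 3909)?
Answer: -23671036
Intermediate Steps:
(36 + (2403 - 1*(-2045)))*(T - 3909) = (36 + (2403 - 1*(-2045)))*(-1370 - 3909) = (36 + (2403 + 2045))*(-5279) = (36 + 4448)*(-5279) = 4484*(-5279) = -23671036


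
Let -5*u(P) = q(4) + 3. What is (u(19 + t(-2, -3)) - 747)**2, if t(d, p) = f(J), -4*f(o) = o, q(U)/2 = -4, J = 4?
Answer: 556516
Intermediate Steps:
q(U) = -8 (q(U) = 2*(-4) = -8)
f(o) = -o/4
t(d, p) = -1 (t(d, p) = -1/4*4 = -1)
u(P) = 1 (u(P) = -(-8 + 3)/5 = -1/5*(-5) = 1)
(u(19 + t(-2, -3)) - 747)**2 = (1 - 747)**2 = (-746)**2 = 556516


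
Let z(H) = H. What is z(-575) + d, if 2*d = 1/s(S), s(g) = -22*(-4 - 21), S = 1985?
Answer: -632499/1100 ≈ -575.00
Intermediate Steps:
s(g) = 550 (s(g) = -22*(-25) = 550)
d = 1/1100 (d = (½)/550 = (½)*(1/550) = 1/1100 ≈ 0.00090909)
z(-575) + d = -575 + 1/1100 = -632499/1100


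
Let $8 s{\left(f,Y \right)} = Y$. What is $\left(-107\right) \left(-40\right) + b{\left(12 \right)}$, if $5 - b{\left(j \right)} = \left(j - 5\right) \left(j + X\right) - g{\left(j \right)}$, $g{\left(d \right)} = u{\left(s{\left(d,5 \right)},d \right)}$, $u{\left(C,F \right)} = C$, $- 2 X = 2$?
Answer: $\frac{33669}{8} \approx 4208.6$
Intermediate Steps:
$X = -1$ ($X = \left(- \frac{1}{2}\right) 2 = -1$)
$s{\left(f,Y \right)} = \frac{Y}{8}$
$g{\left(d \right)} = \frac{5}{8}$ ($g{\left(d \right)} = \frac{1}{8} \cdot 5 = \frac{5}{8}$)
$b{\left(j \right)} = \frac{45}{8} - \left(-1 + j\right) \left(-5 + j\right)$ ($b{\left(j \right)} = 5 - \left(\left(j - 5\right) \left(j - 1\right) - \frac{5}{8}\right) = 5 - \left(\left(-5 + j\right) \left(-1 + j\right) - \frac{5}{8}\right) = 5 - \left(\left(-1 + j\right) \left(-5 + j\right) - \frac{5}{8}\right) = 5 - \left(- \frac{5}{8} + \left(-1 + j\right) \left(-5 + j\right)\right) = \frac{45}{8} - \left(-1 + j\right) \left(-5 + j\right)$)
$\left(-107\right) \left(-40\right) + b{\left(12 \right)} = \left(-107\right) \left(-40\right) + \left(\frac{5}{8} - 12^{2} + 6 \cdot 12\right) = 4280 + \left(\frac{5}{8} - 144 + 72\right) = 4280 - \frac{571}{8} = \frac{33669}{8}$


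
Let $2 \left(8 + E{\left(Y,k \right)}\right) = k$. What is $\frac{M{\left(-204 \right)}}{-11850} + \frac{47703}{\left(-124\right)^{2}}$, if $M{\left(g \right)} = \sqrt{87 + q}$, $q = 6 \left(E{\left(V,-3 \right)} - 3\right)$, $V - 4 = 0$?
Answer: $\frac{47703}{15376} - \frac{\sqrt{3}}{5925} \approx 3.1021$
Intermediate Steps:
$V = 4$ ($V = 4 + 0 = 4$)
$E{\left(Y,k \right)} = -8 + \frac{k}{2}$
$q = -75$ ($q = 6 \left(\left(-8 + \frac{1}{2} \left(-3\right)\right) - 3\right) = 6 \left(\left(-8 - \frac{3}{2}\right) - 3\right) = 6 \left(- \frac{19}{2} - 3\right) = 6 \left(- \frac{25}{2}\right) = -75$)
$M{\left(g \right)} = 2 \sqrt{3}$ ($M{\left(g \right)} = \sqrt{87 - 75} = \sqrt{12} = 2 \sqrt{3}$)
$\frac{M{\left(-204 \right)}}{-11850} + \frac{47703}{\left(-124\right)^{2}} = \frac{2 \sqrt{3}}{-11850} + \frac{47703}{\left(-124\right)^{2}} = 2 \sqrt{3} \left(- \frac{1}{11850}\right) + \frac{47703}{15376} = - \frac{\sqrt{3}}{5925} + 47703 \cdot \frac{1}{15376} = - \frac{\sqrt{3}}{5925} + \frac{47703}{15376} = \frac{47703}{15376} - \frac{\sqrt{3}}{5925}$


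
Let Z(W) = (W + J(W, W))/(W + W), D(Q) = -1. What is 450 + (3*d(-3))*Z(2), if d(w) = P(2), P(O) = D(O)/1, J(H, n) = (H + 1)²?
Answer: 1767/4 ≈ 441.75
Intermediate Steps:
J(H, n) = (1 + H)²
Z(W) = (W + (1 + W)²)/(2*W) (Z(W) = (W + (1 + W)²)/(W + W) = (W + (1 + W)²)/((2*W)) = (W + (1 + W)²)*(1/(2*W)) = (W + (1 + W)²)/(2*W))
P(O) = -1 (P(O) = -1/1 = -1*1 = -1)
d(w) = -1
450 + (3*d(-3))*Z(2) = 450 + (3*(-1))*((½)*(2 + (1 + 2)²)/2) = 450 - 3*(2 + 3²)/(2*2) = 450 - 3*(2 + 9)/(2*2) = 450 - 3*11/(2*2) = 450 - 3*11/4 = 450 - 33/4 = 1767/4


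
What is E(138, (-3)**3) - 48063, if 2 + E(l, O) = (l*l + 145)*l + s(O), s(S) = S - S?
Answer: 2600017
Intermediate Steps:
s(S) = 0
E(l, O) = -2 + l*(145 + l**2) (E(l, O) = -2 + ((l*l + 145)*l + 0) = -2 + ((l**2 + 145)*l + 0) = -2 + ((145 + l**2)*l + 0) = -2 + (l*(145 + l**2) + 0) = -2 + l*(145 + l**2))
E(138, (-3)**3) - 48063 = (-2 + 138**3 + 145*138) - 48063 = (-2 + 2628072 + 20010) - 48063 = 2648080 - 48063 = 2600017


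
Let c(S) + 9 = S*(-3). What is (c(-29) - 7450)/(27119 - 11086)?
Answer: -7372/16033 ≈ -0.45980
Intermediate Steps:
c(S) = -9 - 3*S (c(S) = -9 + S*(-3) = -9 - 3*S)
(c(-29) - 7450)/(27119 - 11086) = ((-9 - 3*(-29)) - 7450)/(27119 - 11086) = ((-9 + 87) - 7450)/16033 = (78 - 7450)*(1/16033) = -7372*1/16033 = -7372/16033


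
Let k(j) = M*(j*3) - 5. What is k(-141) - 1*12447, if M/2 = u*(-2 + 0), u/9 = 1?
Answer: 2776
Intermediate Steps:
u = 9 (u = 9*1 = 9)
M = -36 (M = 2*(9*(-2 + 0)) = 2*(9*(-2)) = 2*(-18) = -36)
k(j) = -5 - 108*j (k(j) = -36*j*3 - 5 = -108*j - 5 = -5 - 108*j)
k(-141) - 1*12447 = (-5 - 108*(-141)) - 1*12447 = (-5 + 15228) - 12447 = 15223 - 12447 = 2776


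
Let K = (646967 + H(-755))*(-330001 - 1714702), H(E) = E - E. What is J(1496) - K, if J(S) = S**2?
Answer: 1322857603817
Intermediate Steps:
H(E) = 0
K = -1322855365801 (K = (646967 + 0)*(-330001 - 1714702) = 646967*(-2044703) = -1322855365801)
J(1496) - K = 1496**2 - 1*(-1322855365801) = 2238016 + 1322855365801 = 1322857603817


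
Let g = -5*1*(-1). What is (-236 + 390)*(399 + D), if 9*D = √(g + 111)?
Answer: 61446 + 308*√29/9 ≈ 61630.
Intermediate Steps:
g = 5 (g = -5*(-1) = 5)
D = 2*√29/9 (D = √(5 + 111)/9 = √116/9 = (2*√29)/9 = 2*√29/9 ≈ 1.1967)
(-236 + 390)*(399 + D) = (-236 + 390)*(399 + 2*√29/9) = 154*(399 + 2*√29/9) = 61446 + 308*√29/9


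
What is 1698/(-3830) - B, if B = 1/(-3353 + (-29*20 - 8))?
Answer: -3343994/7547015 ≈ -0.44309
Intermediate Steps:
B = -1/3941 (B = 1/(-3353 + (-580 - 8)) = 1/(-3353 - 588) = 1/(-3941) = -1/3941 ≈ -0.00025374)
1698/(-3830) - B = 1698/(-3830) - 1*(-1/3941) = 1698*(-1/3830) + 1/3941 = -849/1915 + 1/3941 = -3343994/7547015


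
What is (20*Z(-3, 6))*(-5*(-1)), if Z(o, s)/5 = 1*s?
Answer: 3000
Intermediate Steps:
Z(o, s) = 5*s (Z(o, s) = 5*(1*s) = 5*s)
(20*Z(-3, 6))*(-5*(-1)) = (20*(5*6))*(-5*(-1)) = (20*30)*5 = 600*5 = 3000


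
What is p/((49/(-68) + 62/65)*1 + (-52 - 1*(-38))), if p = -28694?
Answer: 126827480/60849 ≈ 2084.3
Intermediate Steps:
p/((49/(-68) + 62/65)*1 + (-52 - 1*(-38))) = -28694/((49/(-68) + 62/65)*1 + (-52 - 1*(-38))) = -28694/((49*(-1/68) + 62*(1/65))*1 + (-52 + 38)) = -28694/((-49/68 + 62/65)*1 - 14) = -28694/((1031/4420)*1 - 14) = -28694/(1031/4420 - 14) = -28694/(-60849/4420) = -28694*(-4420/60849) = 126827480/60849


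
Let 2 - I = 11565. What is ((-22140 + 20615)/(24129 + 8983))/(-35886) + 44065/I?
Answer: -52360537294505/13739818373616 ≈ -3.8109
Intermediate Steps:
I = -11563 (I = 2 - 1*11565 = 2 - 11565 = -11563)
((-22140 + 20615)/(24129 + 8983))/(-35886) + 44065/I = ((-22140 + 20615)/(24129 + 8983))/(-35886) + 44065/(-11563) = -1525/33112*(-1/35886) + 44065*(-1/11563) = -1525*1/33112*(-1/35886) - 44065/11563 = -1525/33112*(-1/35886) - 44065/11563 = 1525/1188257232 - 44065/11563 = -52360537294505/13739818373616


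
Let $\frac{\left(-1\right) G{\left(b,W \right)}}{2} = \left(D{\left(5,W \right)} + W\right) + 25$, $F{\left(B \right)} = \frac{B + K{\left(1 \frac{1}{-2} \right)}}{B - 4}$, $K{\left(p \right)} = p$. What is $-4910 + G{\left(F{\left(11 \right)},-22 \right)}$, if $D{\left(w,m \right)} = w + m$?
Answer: $-4882$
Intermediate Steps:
$D{\left(w,m \right)} = m + w$
$F{\left(B \right)} = \frac{- \frac{1}{2} + B}{-4 + B}$ ($F{\left(B \right)} = \frac{B + 1 \frac{1}{-2}}{B - 4} = \frac{B + 1 \left(- \frac{1}{2}\right)}{-4 + B} = \frac{B - \frac{1}{2}}{-4 + B} = \frac{- \frac{1}{2} + B}{-4 + B}$)
$G{\left(b,W \right)} = -60 - 4 W$ ($G{\left(b,W \right)} = - 2 \left(\left(\left(W + 5\right) + W\right) + 25\right) = - 2 \left(\left(\left(5 + W\right) + W\right) + 25\right) = - 2 \left(\left(5 + 2 W\right) + 25\right) = - 2 \left(30 + 2 W\right) = -60 - 4 W$)
$-4910 + G{\left(F{\left(11 \right)},-22 \right)} = -4910 - -28 = -4910 + \left(-60 + 88\right) = -4910 + 28 = -4882$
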